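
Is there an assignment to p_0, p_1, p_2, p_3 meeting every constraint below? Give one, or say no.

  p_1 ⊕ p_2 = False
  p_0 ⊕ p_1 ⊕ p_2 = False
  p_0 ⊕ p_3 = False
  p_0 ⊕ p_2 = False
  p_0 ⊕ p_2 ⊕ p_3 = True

The formula is unsatisfiable.

Adding constraints 1, 2, 3, 4, 5 mod 2: every variable appears an even number of times on the left, so the left side is 0.
But the right sides sum to 1 (mod 2). 0 ≠ 1 — the system is inconsistent.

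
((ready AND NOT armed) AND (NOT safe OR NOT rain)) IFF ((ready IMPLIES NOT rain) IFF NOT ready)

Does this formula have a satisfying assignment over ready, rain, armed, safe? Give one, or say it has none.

ready: True, rain: False, armed: True, safe: True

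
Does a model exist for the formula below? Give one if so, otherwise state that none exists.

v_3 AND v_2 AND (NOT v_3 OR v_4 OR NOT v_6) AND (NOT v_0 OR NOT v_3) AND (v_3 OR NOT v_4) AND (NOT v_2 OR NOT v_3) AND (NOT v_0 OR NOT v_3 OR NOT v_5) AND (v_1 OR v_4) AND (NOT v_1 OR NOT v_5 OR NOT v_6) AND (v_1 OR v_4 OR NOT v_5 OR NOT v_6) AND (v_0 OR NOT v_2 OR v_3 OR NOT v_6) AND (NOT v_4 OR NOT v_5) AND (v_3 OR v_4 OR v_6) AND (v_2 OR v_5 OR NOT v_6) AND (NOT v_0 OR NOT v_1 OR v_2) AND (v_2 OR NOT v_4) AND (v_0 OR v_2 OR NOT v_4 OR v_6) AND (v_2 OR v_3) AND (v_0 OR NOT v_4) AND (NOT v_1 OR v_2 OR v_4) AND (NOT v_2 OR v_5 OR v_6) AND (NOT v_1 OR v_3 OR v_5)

Case v_2 = True:
  (v_3) forces v_3 = True.
  Clause (NOT v_2 OR NOT v_3) is falsified — contradiction.
Case v_2 = False:
  Clause (v_2) is falsified — contradiction.
Both cases fail, so the formula is unsatisfiable.

No satisfying assignment exists.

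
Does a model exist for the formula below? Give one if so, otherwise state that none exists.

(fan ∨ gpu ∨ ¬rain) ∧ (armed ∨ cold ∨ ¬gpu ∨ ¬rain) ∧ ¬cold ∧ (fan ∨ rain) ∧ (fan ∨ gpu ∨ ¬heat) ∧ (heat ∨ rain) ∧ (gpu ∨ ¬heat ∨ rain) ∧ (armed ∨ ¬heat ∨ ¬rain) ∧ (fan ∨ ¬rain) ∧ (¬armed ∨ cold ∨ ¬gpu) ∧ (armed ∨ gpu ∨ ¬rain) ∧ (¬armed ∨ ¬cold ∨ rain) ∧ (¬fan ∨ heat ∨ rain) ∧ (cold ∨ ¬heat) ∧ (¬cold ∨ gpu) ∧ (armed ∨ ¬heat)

Unit clause (¬cold) forces cold = False.
In (cold ∨ ¬heat) only ¬heat is left, so heat = False.
In (heat ∨ rain) only rain is left, so rain = True.
In (fan ∨ ¬rain) only fan is left, so fan = True.
Try gpu = True:
  (armed ∨ cold ∨ ¬gpu ∨ ¬rain) forces armed = True.
  clause (¬armed ∨ cold ∨ ¬gpu) is falsified — backtrack.
So gpu = False.
  then (armed ∨ gpu ∨ ¬rain) forces armed = True.
All clauses satisfied.

cold=F, rain=T, gpu=F, heat=F, armed=T, fan=T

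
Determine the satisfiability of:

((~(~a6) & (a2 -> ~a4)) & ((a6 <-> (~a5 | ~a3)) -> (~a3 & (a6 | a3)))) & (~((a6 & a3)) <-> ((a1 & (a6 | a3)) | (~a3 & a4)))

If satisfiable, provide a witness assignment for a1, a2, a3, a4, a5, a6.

a1 = False; a2 = False; a3 = False; a4 = True; a5 = True; a6 = True

  (~(~a6) & (a2 -> ~a4)) & ((a6 <-> (~a5 | ~a3)) -> (~a3 & (a6 | a3))) = True
    ~(~a6) & (a2 -> ~a4) = True
      ~(~a6) = True
        ~a6 = False
      a2 -> ~a4 = True
        ~a4 = False
    (a6 <-> (~a5 | ~a3)) -> (~a3 & (a6 | a3)) = True
      a6 <-> (~a5 | ~a3) = True
        ~a5 | ~a3 = True
          ~a5 = False
          ~a3 = True
      ~a3 & (a6 | a3) = True
        ~a3 = True
        a6 | a3 = True
  ~((a6 & a3)) <-> ((a1 & (a6 | a3)) | (~a3 & a4)) = True
    ~((a6 & a3)) = True
      a6 & a3 = False
    (a1 & (a6 | a3)) | (~a3 & a4) = True
      a1 & (a6 | a3) = False
        a6 | a3 = True
      ~a3 & a4 = True
        ~a3 = True
Both conjuncts True, so the formula holds.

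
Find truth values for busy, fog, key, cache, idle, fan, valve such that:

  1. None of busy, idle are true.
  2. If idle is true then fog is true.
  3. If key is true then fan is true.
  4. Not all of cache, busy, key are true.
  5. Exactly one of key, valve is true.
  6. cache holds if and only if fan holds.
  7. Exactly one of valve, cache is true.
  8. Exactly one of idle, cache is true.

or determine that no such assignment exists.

busy=F; fog=F; key=T; cache=T; idle=F; fan=T; valve=F

  (1) {busy, idle}: 0 true — none ✓
  (2) idle=F ⇒ fog: vacuous ✓
  (3) key=T ⇒ fan: T ✓
  (4) {cache, busy, key}: 2/3 true — not all ✓
  (5) {key, valve}: 1 true — exactly one ✓
  (6) cache=T, fan=T — same ✓
  (7) {valve, cache}: 1 true — exactly one ✓
  (8) {idle, cache}: 1 true — exactly one ✓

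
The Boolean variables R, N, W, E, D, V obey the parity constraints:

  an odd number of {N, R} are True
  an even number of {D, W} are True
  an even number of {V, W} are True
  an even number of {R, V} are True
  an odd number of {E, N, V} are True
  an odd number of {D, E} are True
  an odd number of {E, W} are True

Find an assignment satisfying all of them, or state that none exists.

R = True; N = False; W = True; E = False; D = True; V = True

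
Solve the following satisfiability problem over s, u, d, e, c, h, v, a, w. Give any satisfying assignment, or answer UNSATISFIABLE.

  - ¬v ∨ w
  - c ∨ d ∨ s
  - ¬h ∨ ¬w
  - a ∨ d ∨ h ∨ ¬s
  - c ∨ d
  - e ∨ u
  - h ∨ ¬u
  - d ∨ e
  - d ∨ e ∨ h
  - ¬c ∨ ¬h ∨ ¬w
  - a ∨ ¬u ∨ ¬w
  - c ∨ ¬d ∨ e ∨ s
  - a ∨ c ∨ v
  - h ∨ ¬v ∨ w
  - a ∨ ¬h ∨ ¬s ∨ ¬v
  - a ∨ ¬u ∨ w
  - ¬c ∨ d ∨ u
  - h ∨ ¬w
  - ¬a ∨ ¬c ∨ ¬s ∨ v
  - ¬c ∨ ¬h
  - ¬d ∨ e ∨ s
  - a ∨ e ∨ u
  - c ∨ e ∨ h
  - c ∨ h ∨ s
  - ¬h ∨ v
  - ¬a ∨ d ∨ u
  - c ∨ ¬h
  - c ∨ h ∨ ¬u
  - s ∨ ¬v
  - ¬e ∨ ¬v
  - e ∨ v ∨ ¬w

Set s = True.
Set u = False.
  then (e ∨ u) forces e = True.
  then (¬e ∨ ¬v) forces v = False.
  then (¬h ∨ v) forces h = False.
  then (h ∨ ¬w) forces w = False.
Try d = False:
  (a ∨ d ∨ h ∨ ¬s) forces a = True.
  clause (¬a ∨ d ∨ u) is falsified — backtrack.
So d = True.
Set c = False.
  then (a ∨ c ∨ v) forces a = True.
All clauses satisfied.

s: True, u: False, d: True, e: True, c: False, h: False, v: False, a: True, w: False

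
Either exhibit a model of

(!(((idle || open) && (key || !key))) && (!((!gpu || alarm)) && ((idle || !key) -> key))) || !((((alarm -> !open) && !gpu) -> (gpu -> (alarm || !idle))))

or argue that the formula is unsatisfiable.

gpu=T; idle=F; open=F; alarm=F; key=T

  (!(((idle || open) && (key || !key))) && (!((!gpu || alarm)) && ((idle || !key) -> key))) || !((((alarm -> !open) && !gpu) -> (gpu -> (alarm || !idle)))) = True
    !(((idle || open) && (key || !key))) && (!((!gpu || alarm)) && ((idle || !key) -> key)) = True
      !(((idle || open) && (key || !key))) = True
        (idle || open) && (key || !key) = False
          idle || open = False
          key || !key = True
            !key = False
      !((!gpu || alarm)) && ((idle || !key) -> key) = True
        !((!gpu || alarm)) = True
          !gpu || alarm = False
            !gpu = False
        (idle || !key) -> key = True
          idle || !key = False
            !key = False
    !((((alarm -> !open) && !gpu) -> (gpu -> (alarm || !idle)))) = False
      ((alarm -> !open) && !gpu) -> (gpu -> (alarm || !idle)) = True
        (alarm -> !open) && !gpu = False
          alarm -> !open = True
            !open = True
          !gpu = False
        gpu -> (alarm || !idle) = True
          alarm || !idle = True
            !idle = True
The formula evaluates to True.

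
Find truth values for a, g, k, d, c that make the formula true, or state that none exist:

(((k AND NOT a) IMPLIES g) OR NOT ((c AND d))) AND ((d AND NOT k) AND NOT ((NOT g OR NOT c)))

a = False, g = True, k = False, d = True, c = True

  ((k AND NOT a) IMPLIES g) OR NOT ((c AND d)) = True
    (k AND NOT a) IMPLIES g = True
      k AND NOT a = False
        NOT a = True
    NOT ((c AND d)) = False
      c AND d = True
  (d AND NOT k) AND NOT ((NOT g OR NOT c)) = True
    d AND NOT k = True
      NOT k = True
    NOT ((NOT g OR NOT c)) = True
      NOT g OR NOT c = False
        NOT g = False
        NOT c = False
Both conjuncts True, so the formula holds.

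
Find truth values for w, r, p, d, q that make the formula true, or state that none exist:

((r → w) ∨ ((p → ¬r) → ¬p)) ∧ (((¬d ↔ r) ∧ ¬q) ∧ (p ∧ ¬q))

w: False; r: True; p: True; d: False; q: False

  (r → w) ∨ ((p → ¬r) → ¬p) = True
    r → w = False
    (p → ¬r) → ¬p = True
      p → ¬r = False
        ¬r = False
      ¬p = False
  ((¬d ↔ r) ∧ ¬q) ∧ (p ∧ ¬q) = True
    (¬d ↔ r) ∧ ¬q = True
      ¬d ↔ r = True
        ¬d = True
      ¬q = True
    p ∧ ¬q = True
      ¬q = True
Both conjuncts True, so the formula holds.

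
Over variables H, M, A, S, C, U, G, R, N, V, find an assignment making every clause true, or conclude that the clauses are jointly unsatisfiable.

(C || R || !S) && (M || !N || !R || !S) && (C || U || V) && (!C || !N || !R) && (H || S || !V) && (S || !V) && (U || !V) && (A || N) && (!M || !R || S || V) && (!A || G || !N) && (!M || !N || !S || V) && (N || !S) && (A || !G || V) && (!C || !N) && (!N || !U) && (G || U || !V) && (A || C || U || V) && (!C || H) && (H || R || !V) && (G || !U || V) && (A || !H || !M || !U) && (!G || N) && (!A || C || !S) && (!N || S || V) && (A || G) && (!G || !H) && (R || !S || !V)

Set H = True.
  then (!G || !H) forces G = False.
  then (A || G) forces A = True.
  then (!A || G || !N) forces N = False.
  then (N || !S) forces S = False.
  then (S || !V) forces V = False.
  then (G || !U || V) forces U = False.
  then (C || U || V) forces C = True.
Set M = True.
  then (!M || !R || S || V) forces R = False.
All clauses satisfied.

H = True; M = True; A = True; S = False; C = True; U = False; G = False; R = False; N = False; V = False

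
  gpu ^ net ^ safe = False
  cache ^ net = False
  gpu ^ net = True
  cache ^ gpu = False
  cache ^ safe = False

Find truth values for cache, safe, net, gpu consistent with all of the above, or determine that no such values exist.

Unsatisfiable

Adding constraints 2, 3, 4 mod 2: every variable appears an even number of times on the left, so the left side is 0.
But the right sides sum to 1 (mod 2). 0 ≠ 1 — the system is inconsistent.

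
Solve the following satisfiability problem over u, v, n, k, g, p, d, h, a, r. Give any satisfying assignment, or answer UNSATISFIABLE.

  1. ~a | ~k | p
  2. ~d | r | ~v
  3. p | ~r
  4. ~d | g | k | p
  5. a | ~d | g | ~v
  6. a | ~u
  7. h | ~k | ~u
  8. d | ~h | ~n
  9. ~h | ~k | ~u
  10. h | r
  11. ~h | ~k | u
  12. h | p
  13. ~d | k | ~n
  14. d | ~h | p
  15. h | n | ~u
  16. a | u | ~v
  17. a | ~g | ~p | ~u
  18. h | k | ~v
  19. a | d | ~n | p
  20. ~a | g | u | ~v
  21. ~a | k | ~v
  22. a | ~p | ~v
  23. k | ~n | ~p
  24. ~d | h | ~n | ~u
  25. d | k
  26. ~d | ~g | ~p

Set u = False.
Set v = False.
Set n = True.
Set k = True.
  then (~h | ~k | u) forces h = False.
  then (h | p) forces p = True.
  then (h | r) forces r = True.
Set g = False.
Set d = True.
Set a = False.
All clauses satisfied.

u = False, v = False, n = True, k = True, g = False, p = True, d = True, h = False, a = False, r = True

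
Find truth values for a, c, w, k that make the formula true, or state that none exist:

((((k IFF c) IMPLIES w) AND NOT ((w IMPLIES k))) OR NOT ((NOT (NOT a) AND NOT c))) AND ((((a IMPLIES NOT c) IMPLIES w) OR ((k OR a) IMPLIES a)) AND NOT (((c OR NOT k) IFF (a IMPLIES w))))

a: False, c: False, w: True, k: True

  (((k IFF c) IMPLIES w) AND NOT ((w IMPLIES k))) OR NOT ((NOT (NOT a) AND NOT c)) = True
    ((k IFF c) IMPLIES w) AND NOT ((w IMPLIES k)) = False
      (k IFF c) IMPLIES w = True
        k IFF c = False
      NOT ((w IMPLIES k)) = False
        w IMPLIES k = True
    NOT ((NOT (NOT a) AND NOT c)) = True
      NOT (NOT a) AND NOT c = False
        NOT (NOT a) = False
          NOT a = True
        NOT c = True
  (((a IMPLIES NOT c) IMPLIES w) OR ((k OR a) IMPLIES a)) AND NOT (((c OR NOT k) IFF (a IMPLIES w))) = True
    ((a IMPLIES NOT c) IMPLIES w) OR ((k OR a) IMPLIES a) = True
      (a IMPLIES NOT c) IMPLIES w = True
        a IMPLIES NOT c = True
          NOT c = True
      (k OR a) IMPLIES a = False
        k OR a = True
    NOT (((c OR NOT k) IFF (a IMPLIES w))) = True
      (c OR NOT k) IFF (a IMPLIES w) = False
        c OR NOT k = False
          NOT k = False
        a IMPLIES w = True
Both conjuncts True, so the formula holds.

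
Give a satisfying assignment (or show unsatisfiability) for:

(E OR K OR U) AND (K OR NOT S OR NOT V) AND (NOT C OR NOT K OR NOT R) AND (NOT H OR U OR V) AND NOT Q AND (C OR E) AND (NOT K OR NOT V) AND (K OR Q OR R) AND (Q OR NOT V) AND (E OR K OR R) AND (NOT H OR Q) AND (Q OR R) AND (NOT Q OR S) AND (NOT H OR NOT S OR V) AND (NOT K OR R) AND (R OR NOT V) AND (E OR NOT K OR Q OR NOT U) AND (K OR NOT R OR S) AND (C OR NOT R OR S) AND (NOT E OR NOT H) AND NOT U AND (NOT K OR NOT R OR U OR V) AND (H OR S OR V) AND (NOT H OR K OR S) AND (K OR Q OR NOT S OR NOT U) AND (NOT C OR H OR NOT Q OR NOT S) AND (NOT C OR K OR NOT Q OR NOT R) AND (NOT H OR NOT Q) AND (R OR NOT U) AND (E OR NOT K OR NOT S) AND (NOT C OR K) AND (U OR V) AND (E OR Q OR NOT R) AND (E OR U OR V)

Case U = True:
  Clause (NOT U) is falsified — contradiction.
Case U = False:
  (NOT Q) forces Q = False.
  (Q OR NOT V) forces V = False.
  Clause (U OR V) is falsified — contradiction.
Both cases fail, so the formula is unsatisfiable.

No satisfying assignment exists.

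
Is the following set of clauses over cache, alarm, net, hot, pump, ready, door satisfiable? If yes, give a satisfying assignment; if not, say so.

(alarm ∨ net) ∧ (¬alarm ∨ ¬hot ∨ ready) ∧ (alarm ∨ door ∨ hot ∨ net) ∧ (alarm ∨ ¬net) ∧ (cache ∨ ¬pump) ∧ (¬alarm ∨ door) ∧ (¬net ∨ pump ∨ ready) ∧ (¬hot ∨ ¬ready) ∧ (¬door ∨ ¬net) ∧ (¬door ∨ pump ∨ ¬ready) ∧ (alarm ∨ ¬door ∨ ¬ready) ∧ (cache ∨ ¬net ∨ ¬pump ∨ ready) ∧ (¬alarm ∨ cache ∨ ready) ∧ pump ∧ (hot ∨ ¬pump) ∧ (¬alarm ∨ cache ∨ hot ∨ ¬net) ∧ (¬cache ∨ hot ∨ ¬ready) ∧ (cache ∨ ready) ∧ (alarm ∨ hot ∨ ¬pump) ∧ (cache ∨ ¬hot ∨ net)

No satisfying assignment exists.

Case hot = True:
  (¬hot ∨ ¬ready) forces ready = False.
  (¬alarm ∨ ¬hot ∨ ready) forces alarm = False.
  (alarm ∨ net) forces net = True.
  Clause (alarm ∨ ¬net) is falsified — contradiction.
Case hot = False:
  (pump) forces pump = True.
  Clause (hot ∨ ¬pump) is falsified — contradiction.
Both cases fail, so the formula is unsatisfiable.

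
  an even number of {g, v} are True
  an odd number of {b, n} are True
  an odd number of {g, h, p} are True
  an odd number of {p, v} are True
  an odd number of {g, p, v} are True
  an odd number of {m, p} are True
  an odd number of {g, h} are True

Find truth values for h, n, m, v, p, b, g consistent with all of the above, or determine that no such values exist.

Adding constraints 1, 3, 5, 7 mod 2: every variable appears an even number of times on the left, so the left side is 0.
But the right sides sum to 1 (mod 2). 0 ≠ 1 — the system is inconsistent.

No satisfying assignment exists.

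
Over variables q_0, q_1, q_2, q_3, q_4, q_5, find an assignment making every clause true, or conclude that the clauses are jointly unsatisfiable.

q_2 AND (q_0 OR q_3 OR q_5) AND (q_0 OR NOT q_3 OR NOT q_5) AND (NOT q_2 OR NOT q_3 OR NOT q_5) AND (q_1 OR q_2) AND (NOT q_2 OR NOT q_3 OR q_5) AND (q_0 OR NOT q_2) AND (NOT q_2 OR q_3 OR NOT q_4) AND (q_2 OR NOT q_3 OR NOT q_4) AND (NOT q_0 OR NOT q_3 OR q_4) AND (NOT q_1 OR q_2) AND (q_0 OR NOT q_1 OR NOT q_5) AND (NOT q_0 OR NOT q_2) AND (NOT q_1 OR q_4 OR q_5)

Case q_2 = True:
  (q_0 OR NOT q_2) forces q_0 = True.
  Clause (NOT q_0 OR NOT q_2) is falsified — contradiction.
Case q_2 = False:
  Clause (q_2) is falsified — contradiction.
Both cases fail, so the formula is unsatisfiable.

Unsatisfiable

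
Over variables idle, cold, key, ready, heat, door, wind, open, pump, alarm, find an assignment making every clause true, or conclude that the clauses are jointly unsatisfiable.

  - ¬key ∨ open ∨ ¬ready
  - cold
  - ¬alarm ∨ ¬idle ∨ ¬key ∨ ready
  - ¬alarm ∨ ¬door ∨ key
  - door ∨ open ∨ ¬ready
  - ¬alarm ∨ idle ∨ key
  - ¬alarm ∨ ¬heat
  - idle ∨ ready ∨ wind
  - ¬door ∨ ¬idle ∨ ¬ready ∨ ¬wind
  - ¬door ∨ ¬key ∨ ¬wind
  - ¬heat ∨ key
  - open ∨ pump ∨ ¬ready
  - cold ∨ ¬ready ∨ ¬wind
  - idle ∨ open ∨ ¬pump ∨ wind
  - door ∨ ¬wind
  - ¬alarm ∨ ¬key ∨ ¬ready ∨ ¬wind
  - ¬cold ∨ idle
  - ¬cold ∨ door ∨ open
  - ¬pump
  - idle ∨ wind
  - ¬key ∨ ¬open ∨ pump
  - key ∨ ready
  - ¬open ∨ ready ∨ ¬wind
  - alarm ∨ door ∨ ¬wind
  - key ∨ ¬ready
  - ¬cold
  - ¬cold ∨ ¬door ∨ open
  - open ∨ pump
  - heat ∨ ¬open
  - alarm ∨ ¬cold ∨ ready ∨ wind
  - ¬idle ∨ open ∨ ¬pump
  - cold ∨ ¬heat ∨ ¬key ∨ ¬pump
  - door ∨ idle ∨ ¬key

No satisfying assignment exists.

Case cold = True:
  Clause (¬cold) is falsified — contradiction.
Case cold = False:
  Clause (cold) is falsified — contradiction.
Both cases fail, so the formula is unsatisfiable.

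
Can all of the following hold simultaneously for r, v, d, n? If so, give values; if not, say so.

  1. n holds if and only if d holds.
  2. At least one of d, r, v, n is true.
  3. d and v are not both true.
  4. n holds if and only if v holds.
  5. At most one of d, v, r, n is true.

r = True; v = False; d = False; n = False

  (1) n=F, d=F — same ✓
  (2) {d, r, v, n}: 1 true — at least one ✓
  (3) d=F, v=F — not both ✓
  (4) n=F, v=F — same ✓
  (5) {d, v, r, n}: 1 true — at most one ✓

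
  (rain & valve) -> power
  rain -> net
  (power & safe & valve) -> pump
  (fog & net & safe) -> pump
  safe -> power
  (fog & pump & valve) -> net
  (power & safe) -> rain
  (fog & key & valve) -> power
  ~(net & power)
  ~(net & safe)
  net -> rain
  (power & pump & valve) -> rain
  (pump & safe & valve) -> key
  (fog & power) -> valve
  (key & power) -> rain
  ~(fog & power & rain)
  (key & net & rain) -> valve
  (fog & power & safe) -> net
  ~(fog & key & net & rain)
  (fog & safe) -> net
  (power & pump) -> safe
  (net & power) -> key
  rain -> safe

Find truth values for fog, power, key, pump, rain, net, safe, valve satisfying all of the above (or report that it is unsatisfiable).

Set fog = False.
Set power = False.
  then (power | ~safe) forces safe = False.
  then (~rain | safe) forces rain = False.
  then (~net | rain) forces net = False.
Set key = False.
Set pump = False.
Set valve = False.
All clauses satisfied.

fog: False, power: False, key: False, pump: False, rain: False, net: False, safe: False, valve: False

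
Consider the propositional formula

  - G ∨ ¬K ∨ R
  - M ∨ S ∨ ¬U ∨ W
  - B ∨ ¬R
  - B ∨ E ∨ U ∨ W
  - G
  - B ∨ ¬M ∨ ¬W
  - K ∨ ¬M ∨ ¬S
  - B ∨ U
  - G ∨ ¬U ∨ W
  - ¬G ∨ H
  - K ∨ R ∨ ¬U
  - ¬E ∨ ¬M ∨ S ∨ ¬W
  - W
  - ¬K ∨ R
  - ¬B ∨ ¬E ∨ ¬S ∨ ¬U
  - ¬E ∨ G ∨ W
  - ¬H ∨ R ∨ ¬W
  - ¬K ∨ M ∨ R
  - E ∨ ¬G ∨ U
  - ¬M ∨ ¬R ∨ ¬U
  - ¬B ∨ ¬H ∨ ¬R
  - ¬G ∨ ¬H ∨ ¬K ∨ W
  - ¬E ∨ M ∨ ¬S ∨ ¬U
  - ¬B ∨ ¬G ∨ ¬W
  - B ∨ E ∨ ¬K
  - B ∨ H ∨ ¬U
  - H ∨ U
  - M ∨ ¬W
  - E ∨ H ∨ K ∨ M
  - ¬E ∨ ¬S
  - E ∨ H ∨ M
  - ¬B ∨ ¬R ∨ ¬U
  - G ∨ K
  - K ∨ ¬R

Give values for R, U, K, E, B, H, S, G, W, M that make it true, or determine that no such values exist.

No satisfying assignment exists.

Case G = True:
  (¬G ∨ H) forces H = True.
  (W) forces W = True.
  (¬H ∨ R ∨ ¬W) forces R = True.
  (B ∨ ¬R) forces B = True.
  Clause (¬B ∨ ¬H ∨ ¬R) is falsified — contradiction.
Case G = False:
  Clause (G) is falsified — contradiction.
Both cases fail, so the formula is unsatisfiable.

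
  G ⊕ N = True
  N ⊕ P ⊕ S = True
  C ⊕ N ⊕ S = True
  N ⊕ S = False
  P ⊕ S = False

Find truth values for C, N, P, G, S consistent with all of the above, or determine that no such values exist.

C = True, N = True, P = True, G = False, S = True

G ⊕ N = F ⊕ T = True ✓
N ⊕ P ⊕ S = T ⊕ T ⊕ T = True ✓
C ⊕ N ⊕ S = T ⊕ T ⊕ T = True ✓
N ⊕ S = T ⊕ T = False ✓
P ⊕ S = T ⊕ T = False ✓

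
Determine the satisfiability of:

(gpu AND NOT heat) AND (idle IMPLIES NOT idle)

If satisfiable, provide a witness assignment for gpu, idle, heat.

gpu: True; idle: False; heat: False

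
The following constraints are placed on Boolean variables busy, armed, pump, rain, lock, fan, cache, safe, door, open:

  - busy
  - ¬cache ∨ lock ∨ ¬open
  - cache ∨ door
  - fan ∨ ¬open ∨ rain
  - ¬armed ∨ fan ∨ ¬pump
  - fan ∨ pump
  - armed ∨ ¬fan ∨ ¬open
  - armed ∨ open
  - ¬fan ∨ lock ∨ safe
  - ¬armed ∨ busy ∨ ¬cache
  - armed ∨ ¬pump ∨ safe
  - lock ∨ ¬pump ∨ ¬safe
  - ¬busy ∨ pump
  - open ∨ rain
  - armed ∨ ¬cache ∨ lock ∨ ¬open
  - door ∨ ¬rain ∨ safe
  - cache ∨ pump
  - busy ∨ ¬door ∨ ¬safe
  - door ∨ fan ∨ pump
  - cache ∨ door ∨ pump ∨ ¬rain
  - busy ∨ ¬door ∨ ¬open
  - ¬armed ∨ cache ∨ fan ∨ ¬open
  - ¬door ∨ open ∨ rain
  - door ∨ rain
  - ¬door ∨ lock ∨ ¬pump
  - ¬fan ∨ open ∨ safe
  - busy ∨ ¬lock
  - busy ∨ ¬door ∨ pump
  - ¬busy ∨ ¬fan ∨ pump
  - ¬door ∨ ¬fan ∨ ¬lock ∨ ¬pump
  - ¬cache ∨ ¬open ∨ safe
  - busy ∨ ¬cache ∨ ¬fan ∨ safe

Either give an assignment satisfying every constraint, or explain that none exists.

Unit clause (busy) forces busy = True.
In (¬busy ∨ pump) only pump is left, so pump = True.
Set armed = False.
  then (armed ∨ open) forces open = True.
  then (armed ∨ ¬pump ∨ safe) forces safe = True.
  then (lock ∨ ¬pump ∨ ¬safe) forces lock = True.
  then (armed ∨ ¬fan ∨ ¬open) forces fan = False.
  then (fan ∨ ¬open ∨ rain) forces rain = True.
Set cache = False.
  then (cache ∨ door) forces door = True.
All clauses satisfied.

busy = True; armed = False; pump = True; rain = True; lock = True; fan = False; cache = False; safe = True; door = True; open = True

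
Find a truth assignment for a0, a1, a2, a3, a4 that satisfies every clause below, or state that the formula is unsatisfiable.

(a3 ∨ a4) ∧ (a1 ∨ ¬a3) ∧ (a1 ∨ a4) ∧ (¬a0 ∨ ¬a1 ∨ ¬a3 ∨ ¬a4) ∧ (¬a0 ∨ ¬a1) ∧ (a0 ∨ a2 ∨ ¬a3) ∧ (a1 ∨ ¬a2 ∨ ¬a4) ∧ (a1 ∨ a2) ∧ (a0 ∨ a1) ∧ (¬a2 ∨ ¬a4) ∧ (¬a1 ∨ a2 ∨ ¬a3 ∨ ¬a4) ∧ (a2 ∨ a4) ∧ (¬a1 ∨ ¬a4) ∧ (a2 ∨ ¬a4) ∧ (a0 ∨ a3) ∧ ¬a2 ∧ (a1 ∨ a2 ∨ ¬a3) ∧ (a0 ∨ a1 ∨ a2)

Case a2 = True:
  Clause (¬a2) is falsified — contradiction.
Case a2 = False:
  (a1 ∨ a2) forces a1 = True.
  (¬a0 ∨ ¬a1) forces a0 = False.
  (a0 ∨ a2 ∨ ¬a3) forces a3 = False.
  Clause (a0 ∨ a3) is falsified — contradiction.
Both cases fail, so the formula is unsatisfiable.

The formula is unsatisfiable.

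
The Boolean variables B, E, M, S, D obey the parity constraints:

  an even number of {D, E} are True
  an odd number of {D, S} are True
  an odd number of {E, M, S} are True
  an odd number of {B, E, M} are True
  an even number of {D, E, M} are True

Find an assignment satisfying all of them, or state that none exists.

B: False; E: True; M: False; S: False; D: True

{D, E}: 2 true → even ✓
{D, S}: 1 true → odd ✓
{E, M, S}: 1 true → odd ✓
{B, E, M}: 1 true → odd ✓
{D, E, M}: 2 true → even ✓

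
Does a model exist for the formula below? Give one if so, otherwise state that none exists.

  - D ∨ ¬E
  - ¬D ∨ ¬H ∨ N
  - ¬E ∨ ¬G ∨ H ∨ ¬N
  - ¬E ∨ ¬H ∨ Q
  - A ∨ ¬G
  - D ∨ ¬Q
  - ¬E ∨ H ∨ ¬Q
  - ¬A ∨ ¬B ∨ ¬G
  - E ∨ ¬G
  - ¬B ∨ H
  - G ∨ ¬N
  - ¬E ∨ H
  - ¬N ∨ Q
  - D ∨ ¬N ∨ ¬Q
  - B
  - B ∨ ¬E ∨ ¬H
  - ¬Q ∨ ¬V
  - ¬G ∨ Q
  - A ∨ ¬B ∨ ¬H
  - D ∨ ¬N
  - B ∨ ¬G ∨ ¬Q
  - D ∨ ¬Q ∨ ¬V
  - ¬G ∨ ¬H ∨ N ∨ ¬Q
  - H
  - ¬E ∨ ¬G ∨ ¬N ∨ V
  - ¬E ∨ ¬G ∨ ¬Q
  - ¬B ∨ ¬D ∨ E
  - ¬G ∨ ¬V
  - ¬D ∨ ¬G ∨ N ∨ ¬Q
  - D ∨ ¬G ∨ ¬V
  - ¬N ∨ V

B = True; G = False; A = True; V = True; D = False; E = False; H = True; N = False; Q = False

Unit clause (B) forces B = True.
Unit clause (H) forces H = True.
In (A ∨ ¬B ∨ ¬H) only A is left, so A = True.
In (¬A ∨ ¬B ∨ ¬G) only ¬G is left, so G = False.
In (G ∨ ¬N) only ¬N is left, so N = False.
In (¬D ∨ ¬H ∨ N) only ¬D is left, so D = False.
In (D ∨ ¬Q) only ¬Q is left, so Q = False.
In (D ∨ ¬E) only ¬E is left, so E = False.
Set V = True.
All clauses satisfied.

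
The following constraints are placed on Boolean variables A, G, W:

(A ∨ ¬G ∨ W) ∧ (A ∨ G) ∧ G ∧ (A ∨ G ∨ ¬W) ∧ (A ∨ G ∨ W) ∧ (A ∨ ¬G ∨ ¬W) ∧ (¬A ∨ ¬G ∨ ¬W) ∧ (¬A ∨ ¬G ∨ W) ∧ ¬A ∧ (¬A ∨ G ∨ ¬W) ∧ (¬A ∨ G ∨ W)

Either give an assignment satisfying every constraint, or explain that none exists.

Unsatisfiable

Case A = True:
  Clause (¬A) is falsified — contradiction.
Case A = False:
  (A ∨ G) forces G = True.
  (A ∨ ¬G ∨ W) forces W = True.
  Clause (A ∨ ¬G ∨ ¬W) is falsified — contradiction.
Both cases fail, so the formula is unsatisfiable.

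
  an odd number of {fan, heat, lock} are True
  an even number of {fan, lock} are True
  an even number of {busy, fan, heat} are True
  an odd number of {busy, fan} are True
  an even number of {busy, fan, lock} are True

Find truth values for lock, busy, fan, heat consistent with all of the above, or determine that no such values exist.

lock = True, busy = False, fan = True, heat = True

{fan, heat, lock}: 3 true → odd ✓
{fan, lock}: 2 true → even ✓
{busy, fan, heat}: 2 true → even ✓
{busy, fan}: 1 true → odd ✓
{busy, fan, lock}: 2 true → even ✓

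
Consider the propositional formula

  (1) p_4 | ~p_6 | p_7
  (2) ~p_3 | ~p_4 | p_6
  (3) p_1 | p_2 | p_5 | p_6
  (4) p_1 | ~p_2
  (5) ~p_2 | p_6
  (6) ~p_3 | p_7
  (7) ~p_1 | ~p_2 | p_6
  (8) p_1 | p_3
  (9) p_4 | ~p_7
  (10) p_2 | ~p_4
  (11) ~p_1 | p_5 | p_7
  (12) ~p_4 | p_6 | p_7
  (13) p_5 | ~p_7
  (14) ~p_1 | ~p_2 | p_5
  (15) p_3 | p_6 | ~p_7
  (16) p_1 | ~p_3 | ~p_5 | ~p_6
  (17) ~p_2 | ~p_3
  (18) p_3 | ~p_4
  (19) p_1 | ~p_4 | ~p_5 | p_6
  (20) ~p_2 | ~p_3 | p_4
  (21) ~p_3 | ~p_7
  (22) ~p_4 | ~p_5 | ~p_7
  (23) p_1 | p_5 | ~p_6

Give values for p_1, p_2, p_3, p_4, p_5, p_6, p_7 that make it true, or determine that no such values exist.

Set p_1 = True.
Set p_2 = False.
  then (p_2 | ~p_4) forces p_4 = False.
  then (p_4 | ~p_7) forces p_7 = False.
  then (~p_1 | p_5 | p_7) forces p_5 = True.
  then (p_4 | ~p_6 | p_7) forces p_6 = False.
  then (~p_3 | p_7) forces p_3 = False.
All clauses satisfied.

p_1=T; p_2=F; p_3=F; p_4=F; p_5=T; p_6=F; p_7=F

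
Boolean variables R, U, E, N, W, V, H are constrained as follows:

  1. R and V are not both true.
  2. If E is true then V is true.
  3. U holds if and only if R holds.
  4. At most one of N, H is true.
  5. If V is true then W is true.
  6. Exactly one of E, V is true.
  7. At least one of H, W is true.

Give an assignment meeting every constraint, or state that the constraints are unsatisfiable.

R = False, U = False, E = False, N = False, W = True, V = True, H = True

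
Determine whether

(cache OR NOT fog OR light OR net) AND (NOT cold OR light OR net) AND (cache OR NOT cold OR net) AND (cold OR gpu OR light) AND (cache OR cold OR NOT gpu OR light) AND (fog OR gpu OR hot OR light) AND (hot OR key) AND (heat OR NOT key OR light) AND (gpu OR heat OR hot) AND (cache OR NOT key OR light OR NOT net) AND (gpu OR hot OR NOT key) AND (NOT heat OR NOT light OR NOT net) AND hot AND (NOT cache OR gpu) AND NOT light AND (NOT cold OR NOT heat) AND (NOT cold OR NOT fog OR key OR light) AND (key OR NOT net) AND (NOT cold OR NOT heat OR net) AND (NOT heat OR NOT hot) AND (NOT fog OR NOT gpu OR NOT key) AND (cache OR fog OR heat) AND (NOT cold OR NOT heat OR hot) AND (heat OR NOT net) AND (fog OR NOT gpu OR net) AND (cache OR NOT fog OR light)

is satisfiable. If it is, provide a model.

key: False, fog: True, hot: True, net: False, heat: False, cache: True, light: False, cold: False, gpu: True

Unit clause (hot) forces hot = True.
Unit clause (NOT light) forces light = False.
In (NOT heat OR NOT hot) only NOT heat is left, so heat = False.
In (heat OR NOT net) only NOT net is left, so net = False.
In (NOT cold OR light OR net) only NOT cold is left, so cold = False.
In (cold OR gpu OR light) only gpu is left, so gpu = True.
In (cache OR cold OR NOT gpu OR light) only cache is left, so cache = True.
In (heat OR NOT key OR light) only NOT key is left, so key = False.
In (fog OR NOT gpu OR net) only fog is left, so fog = True.
All clauses satisfied.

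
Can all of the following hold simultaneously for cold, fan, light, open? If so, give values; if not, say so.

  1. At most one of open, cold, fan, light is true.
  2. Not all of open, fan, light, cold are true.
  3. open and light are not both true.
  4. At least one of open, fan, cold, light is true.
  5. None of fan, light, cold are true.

cold = False, fan = False, light = False, open = True

  (1) {open, cold, fan, light}: 1 true — at most one ✓
  (2) {open, fan, light, cold}: 1/4 true — not all ✓
  (3) open=T, light=F — not both ✓
  (4) {open, fan, cold, light}: 1 true — at least one ✓
  (5) {fan, light, cold}: 0 true — none ✓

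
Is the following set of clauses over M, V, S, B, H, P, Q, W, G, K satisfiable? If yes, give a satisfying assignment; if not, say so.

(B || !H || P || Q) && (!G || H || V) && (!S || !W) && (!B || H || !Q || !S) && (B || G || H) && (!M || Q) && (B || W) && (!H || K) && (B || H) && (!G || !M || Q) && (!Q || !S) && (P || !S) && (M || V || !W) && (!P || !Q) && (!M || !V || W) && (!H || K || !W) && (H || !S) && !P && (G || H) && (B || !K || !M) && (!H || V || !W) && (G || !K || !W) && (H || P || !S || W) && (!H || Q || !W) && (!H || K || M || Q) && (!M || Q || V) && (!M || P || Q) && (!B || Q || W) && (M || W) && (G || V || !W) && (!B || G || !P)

Unit clause (!P) forces P = False.
In (P || !S) only !S is left, so S = False.
Set M = True.
  then (!M || Q) forces Q = True.
Set V = True.
  then (!M || !V || W) forces W = True.
Try B = False:
  (B || H) forces H = True.
  (!H || K) forces K = True.
  clause (B || !K || !M) is falsified — backtrack.
So B = True.
Set H = False.
  then (G || H) forces G = True.
Set K = False.
All clauses satisfied.

M: True; V: True; S: False; B: True; H: False; P: False; Q: True; W: True; G: True; K: False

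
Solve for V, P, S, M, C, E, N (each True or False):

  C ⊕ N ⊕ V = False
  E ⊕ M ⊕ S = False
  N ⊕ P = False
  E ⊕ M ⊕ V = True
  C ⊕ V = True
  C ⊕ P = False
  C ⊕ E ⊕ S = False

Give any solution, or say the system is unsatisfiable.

V: False, P: True, S: True, M: True, C: True, E: False, N: True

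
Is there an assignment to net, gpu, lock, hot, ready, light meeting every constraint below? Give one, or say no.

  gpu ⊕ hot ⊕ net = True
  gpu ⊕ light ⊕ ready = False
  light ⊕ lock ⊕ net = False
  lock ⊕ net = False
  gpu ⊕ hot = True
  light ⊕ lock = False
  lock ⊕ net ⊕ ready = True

net: False, gpu: True, lock: False, hot: False, ready: True, light: False

gpu ⊕ hot ⊕ net = T ⊕ F ⊕ F = True ✓
gpu ⊕ light ⊕ ready = T ⊕ F ⊕ T = False ✓
light ⊕ lock ⊕ net = F ⊕ F ⊕ F = False ✓
lock ⊕ net = F ⊕ F = False ✓
gpu ⊕ hot = T ⊕ F = True ✓
light ⊕ lock = F ⊕ F = False ✓
lock ⊕ net ⊕ ready = F ⊕ F ⊕ T = True ✓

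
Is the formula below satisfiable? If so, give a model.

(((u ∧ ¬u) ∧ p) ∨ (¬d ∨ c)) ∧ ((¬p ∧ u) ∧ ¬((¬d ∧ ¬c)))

c=T, d=F, u=T, p=F

  ((u ∧ ¬u) ∧ p) ∨ (¬d ∨ c) = True
    (u ∧ ¬u) ∧ p = False
      u ∧ ¬u = False
        ¬u = False
    ¬d ∨ c = True
      ¬d = True
  (¬p ∧ u) ∧ ¬((¬d ∧ ¬c)) = True
    ¬p ∧ u = True
      ¬p = True
    ¬((¬d ∧ ¬c)) = True
      ¬d ∧ ¬c = False
        ¬d = True
        ¬c = False
Both conjuncts True, so the formula holds.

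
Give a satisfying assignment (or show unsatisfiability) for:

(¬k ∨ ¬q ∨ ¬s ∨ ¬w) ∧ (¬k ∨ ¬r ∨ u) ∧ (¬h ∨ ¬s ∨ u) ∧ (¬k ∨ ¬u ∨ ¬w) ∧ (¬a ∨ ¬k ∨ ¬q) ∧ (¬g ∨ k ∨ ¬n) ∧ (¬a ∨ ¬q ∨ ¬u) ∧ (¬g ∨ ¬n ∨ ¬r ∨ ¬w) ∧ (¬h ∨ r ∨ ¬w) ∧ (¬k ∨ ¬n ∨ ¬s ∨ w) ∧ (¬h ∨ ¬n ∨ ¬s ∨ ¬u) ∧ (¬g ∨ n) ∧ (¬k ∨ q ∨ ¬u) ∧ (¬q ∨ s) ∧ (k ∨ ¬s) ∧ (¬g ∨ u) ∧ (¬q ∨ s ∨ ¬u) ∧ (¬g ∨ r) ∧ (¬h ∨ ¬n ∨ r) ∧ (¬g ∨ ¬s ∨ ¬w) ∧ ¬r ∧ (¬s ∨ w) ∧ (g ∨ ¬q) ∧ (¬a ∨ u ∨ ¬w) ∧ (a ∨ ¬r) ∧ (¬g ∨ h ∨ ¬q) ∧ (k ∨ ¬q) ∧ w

g=F; w=T; u=T; q=F; a=T; h=F; r=F; n=T; k=F; s=F

Unit clause (¬r) forces r = False.
Unit clause (w) forces w = True.
In (¬h ∨ r ∨ ¬w) only ¬h is left, so h = False.
In (¬g ∨ r) only ¬g is left, so g = False.
In (g ∨ ¬q) only ¬q is left, so q = False.
Set u = True.
  then (¬k ∨ ¬u ∨ ¬w) forces k = False.
  then (k ∨ ¬s) forces s = False.
Set a = True.
Set n = True.
All clauses satisfied.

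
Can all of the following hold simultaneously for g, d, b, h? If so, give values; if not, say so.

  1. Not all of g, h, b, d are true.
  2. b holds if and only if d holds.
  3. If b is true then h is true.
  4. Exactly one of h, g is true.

g = False, d = False, b = False, h = True

  (1) {g, h, b, d}: 1/4 true — not all ✓
  (2) b=F, d=F — same ✓
  (3) b=F ⇒ h: vacuous ✓
  (4) {h, g}: 1 true — exactly one ✓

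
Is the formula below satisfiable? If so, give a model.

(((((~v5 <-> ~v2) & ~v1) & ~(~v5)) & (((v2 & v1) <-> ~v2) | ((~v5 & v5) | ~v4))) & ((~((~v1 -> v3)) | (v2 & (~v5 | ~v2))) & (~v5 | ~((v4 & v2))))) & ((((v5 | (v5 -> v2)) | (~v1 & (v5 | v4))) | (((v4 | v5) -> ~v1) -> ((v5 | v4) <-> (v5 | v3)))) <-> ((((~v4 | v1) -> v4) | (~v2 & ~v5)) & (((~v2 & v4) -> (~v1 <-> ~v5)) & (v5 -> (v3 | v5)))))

Unsatisfiable — no assignment works.

Case v5 = True: the formula simplifies to (((v2 & ~v1) & (((v2 & v1) <-> ~v2) | ~v4)) & ((~((~v1 -> v3)) | (v2 & ~v2)) & ~((v4 & v2)))) & (((~v4 | v1) -> v4) & ((~v2 & v4) -> v1)).
  v2 = True: simplifies to ((~v1 & (~v1 | ~v4)) & (~((~v1 -> v3)) & ~v4)) & ((~v4 | v1) -> v4).
    v4 = True: the conjunct ~v4 is False.
    v4 = False: the conjunct (~v4 | v1) -> v4 becomes (True | v1) -> False = False.
  v2 = False: the conjunct v2 is False.
Case v5 = False: the conjunct ~(~v5) becomes ~(~False) = False.
Both cases fail — unsatisfiable.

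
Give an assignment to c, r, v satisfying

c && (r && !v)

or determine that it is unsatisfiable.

c: True, r: True, v: False

  r && !v = True
    !v = True
Both conjuncts True, so the formula holds.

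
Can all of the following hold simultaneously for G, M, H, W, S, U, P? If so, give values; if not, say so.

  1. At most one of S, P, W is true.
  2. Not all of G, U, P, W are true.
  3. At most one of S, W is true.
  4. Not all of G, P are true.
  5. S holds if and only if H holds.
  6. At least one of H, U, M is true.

G = False; M = False; H = True; W = False; S = True; U = False; P = False

  (1) {S, P, W}: 1 true — at most one ✓
  (2) {G, U, P, W}: 0/4 true — not all ✓
  (3) {S, W}: 1 true — at most one ✓
  (4) {G, P}: 0/2 true — not all ✓
  (5) S=T, H=T — same ✓
  (6) {H, U, M}: 1 true — at least one ✓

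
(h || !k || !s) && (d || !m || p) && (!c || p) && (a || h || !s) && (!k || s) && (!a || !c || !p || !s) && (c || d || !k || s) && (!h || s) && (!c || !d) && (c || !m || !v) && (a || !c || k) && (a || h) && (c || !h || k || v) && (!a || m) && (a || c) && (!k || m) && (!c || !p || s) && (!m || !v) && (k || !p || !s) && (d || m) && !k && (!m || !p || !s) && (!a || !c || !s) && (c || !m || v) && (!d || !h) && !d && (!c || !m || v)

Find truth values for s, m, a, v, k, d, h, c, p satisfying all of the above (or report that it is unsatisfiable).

Case k = True:
  Clause (!k) is falsified — contradiction.
Case k = False:
  (!d) forces d = False.
  (d || m) forces m = True.
  (d || !m || p) forces p = True.
  (!m || !v) forces v = False.
  (k || !p || !s) forces s = False.
  (!h || s) forces h = False.
  (a || h) forces a = True.
  (!c || !p || s) forces c = False.
  Clause (c || !m || v) is falsified — contradiction.
Both cases fail, so the formula is unsatisfiable.

UNSATISFIABLE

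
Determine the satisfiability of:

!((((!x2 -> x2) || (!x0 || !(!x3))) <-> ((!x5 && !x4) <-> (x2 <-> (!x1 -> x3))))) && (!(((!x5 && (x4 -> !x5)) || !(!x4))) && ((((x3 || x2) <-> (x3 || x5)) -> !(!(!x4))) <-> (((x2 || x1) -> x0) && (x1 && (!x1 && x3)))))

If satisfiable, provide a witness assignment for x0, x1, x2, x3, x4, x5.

Unsatisfiable — no assignment works.

Case x4 = True: the conjunct !(((!x5 && (x4 -> !x5)) || !(!x4))) becomes !(((!x5 && !x5) || True)) = False.
Case x4 = False: the formula simplifies to !((((!x2 -> x2) || (!x0 || !(!x3))) <-> (!x5 <-> (x2 <-> (!x1 -> x3))))) && (!(!x5) && (((x2 || x1) -> x0) && (x1 && (!x1 && x3)))).
  x1 = True: the conjunct !x1 is False.
  x1 = False: the conjunct x1 is False.
Both cases fail — unsatisfiable.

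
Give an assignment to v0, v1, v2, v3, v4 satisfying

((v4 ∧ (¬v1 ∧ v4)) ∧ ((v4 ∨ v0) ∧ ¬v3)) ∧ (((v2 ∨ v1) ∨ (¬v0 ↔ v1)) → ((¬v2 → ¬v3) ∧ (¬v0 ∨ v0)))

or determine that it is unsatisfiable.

v0=F, v1=F, v2=F, v3=F, v4=T

  (v4 ∧ (¬v1 ∧ v4)) ∧ ((v4 ∨ v0) ∧ ¬v3) = True
    v4 ∧ (¬v1 ∧ v4) = True
      ¬v1 ∧ v4 = True
        ¬v1 = True
    (v4 ∨ v0) ∧ ¬v3 = True
      v4 ∨ v0 = True
      ¬v3 = True
  ((v2 ∨ v1) ∨ (¬v0 ↔ v1)) → ((¬v2 → ¬v3) ∧ (¬v0 ∨ v0)) = True
    (v2 ∨ v1) ∨ (¬v0 ↔ v1) = False
      v2 ∨ v1 = False
      ¬v0 ↔ v1 = False
        ¬v0 = True
    (¬v2 → ¬v3) ∧ (¬v0 ∨ v0) = True
      ¬v2 → ¬v3 = True
        ¬v2 = True
        ¬v3 = True
      ¬v0 ∨ v0 = True
        ¬v0 = True
Both conjuncts True, so the formula holds.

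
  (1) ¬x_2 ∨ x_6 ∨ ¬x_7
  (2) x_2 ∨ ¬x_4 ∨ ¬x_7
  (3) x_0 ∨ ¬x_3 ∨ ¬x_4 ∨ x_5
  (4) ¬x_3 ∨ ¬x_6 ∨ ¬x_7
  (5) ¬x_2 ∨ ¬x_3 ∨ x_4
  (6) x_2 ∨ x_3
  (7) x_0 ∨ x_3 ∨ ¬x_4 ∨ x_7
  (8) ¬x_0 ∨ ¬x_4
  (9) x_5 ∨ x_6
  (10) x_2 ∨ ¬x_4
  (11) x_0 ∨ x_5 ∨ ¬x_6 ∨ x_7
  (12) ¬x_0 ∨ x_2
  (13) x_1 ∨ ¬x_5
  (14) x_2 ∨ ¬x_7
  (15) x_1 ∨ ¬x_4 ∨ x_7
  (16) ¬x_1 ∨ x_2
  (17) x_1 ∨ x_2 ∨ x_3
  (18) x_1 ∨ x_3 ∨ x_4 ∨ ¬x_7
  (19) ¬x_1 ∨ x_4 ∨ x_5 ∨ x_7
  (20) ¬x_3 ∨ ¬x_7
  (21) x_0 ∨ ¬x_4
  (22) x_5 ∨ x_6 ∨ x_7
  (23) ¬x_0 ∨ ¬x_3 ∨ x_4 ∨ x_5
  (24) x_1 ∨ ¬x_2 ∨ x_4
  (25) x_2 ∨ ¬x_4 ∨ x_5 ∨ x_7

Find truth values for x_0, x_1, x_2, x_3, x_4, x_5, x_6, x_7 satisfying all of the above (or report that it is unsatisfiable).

Set x_0 = True.
  then (¬x_0 ∨ ¬x_4) forces x_4 = False.
  then (¬x_0 ∨ x_2) forces x_2 = True.
  then (x_1 ∨ ¬x_2 ∨ x_4) forces x_1 = True.
  then (¬x_2 ∨ ¬x_3 ∨ x_4) forces x_3 = False.
Set x_5 = True.
Set x_6 = True.
Set x_7 = True.
All clauses satisfied.

x_0 = True, x_1 = True, x_2 = True, x_3 = False, x_4 = False, x_5 = True, x_6 = True, x_7 = True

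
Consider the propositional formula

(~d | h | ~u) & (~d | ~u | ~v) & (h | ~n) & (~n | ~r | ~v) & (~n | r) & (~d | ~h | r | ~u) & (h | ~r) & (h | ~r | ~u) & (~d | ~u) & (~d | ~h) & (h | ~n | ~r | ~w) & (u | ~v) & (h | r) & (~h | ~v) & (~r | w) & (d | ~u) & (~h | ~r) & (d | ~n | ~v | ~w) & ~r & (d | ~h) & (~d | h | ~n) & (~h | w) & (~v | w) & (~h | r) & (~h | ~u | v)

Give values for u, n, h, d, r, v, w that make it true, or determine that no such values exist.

Case r = True:
  Clause (~r) is falsified — contradiction.
Case r = False:
  (~n | r) forces n = False.
  (h | r) forces h = True.
  Clause (~h | r) is falsified — contradiction.
Both cases fail, so the formula is unsatisfiable.

UNSATISFIABLE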